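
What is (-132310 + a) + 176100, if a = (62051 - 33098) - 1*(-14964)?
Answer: 87707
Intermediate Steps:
a = 43917 (a = 28953 + 14964 = 43917)
(-132310 + a) + 176100 = (-132310 + 43917) + 176100 = -88393 + 176100 = 87707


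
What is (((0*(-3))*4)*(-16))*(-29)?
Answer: 0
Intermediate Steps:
(((0*(-3))*4)*(-16))*(-29) = ((0*4)*(-16))*(-29) = (0*(-16))*(-29) = 0*(-29) = 0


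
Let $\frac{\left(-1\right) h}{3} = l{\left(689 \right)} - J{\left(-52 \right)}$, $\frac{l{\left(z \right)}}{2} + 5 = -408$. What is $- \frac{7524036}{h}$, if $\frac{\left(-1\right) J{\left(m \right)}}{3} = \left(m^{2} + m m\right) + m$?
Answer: $\frac{1254006}{7621} \approx 164.55$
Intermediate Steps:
$J{\left(m \right)} = - 6 m^{2} - 3 m$ ($J{\left(m \right)} = - 3 \left(\left(m^{2} + m m\right) + m\right) = - 3 \left(\left(m^{2} + m^{2}\right) + m\right) = - 3 \left(2 m^{2} + m\right) = - 3 \left(m + 2 m^{2}\right) = - 6 m^{2} - 3 m$)
$l{\left(z \right)} = -826$ ($l{\left(z \right)} = -10 + 2 \left(-408\right) = -10 - 816 = -826$)
$h = -45726$ ($h = - 3 \left(-826 - \left(-3\right) \left(-52\right) \left(1 + 2 \left(-52\right)\right)\right) = - 3 \left(-826 - \left(-3\right) \left(-52\right) \left(1 - 104\right)\right) = - 3 \left(-826 - \left(-3\right) \left(-52\right) \left(-103\right)\right) = - 3 \left(-826 - -16068\right) = - 3 \left(-826 + 16068\right) = \left(-3\right) 15242 = -45726$)
$- \frac{7524036}{h} = - \frac{7524036}{-45726} = \left(-7524036\right) \left(- \frac{1}{45726}\right) = \frac{1254006}{7621}$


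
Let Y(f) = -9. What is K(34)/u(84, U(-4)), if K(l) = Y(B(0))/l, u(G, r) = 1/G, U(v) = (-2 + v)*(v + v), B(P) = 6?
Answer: -378/17 ≈ -22.235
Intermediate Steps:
U(v) = 2*v*(-2 + v) (U(v) = (-2 + v)*(2*v) = 2*v*(-2 + v))
K(l) = -9/l
K(34)/u(84, U(-4)) = (-9/34)/(1/84) = (-9*1/34)/(1/84) = -9/34*84 = -378/17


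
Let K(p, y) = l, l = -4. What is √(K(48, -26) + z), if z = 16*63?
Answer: 2*√251 ≈ 31.686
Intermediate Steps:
K(p, y) = -4
z = 1008
√(K(48, -26) + z) = √(-4 + 1008) = √1004 = 2*√251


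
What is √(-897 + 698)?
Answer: I*√199 ≈ 14.107*I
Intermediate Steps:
√(-897 + 698) = √(-199) = I*√199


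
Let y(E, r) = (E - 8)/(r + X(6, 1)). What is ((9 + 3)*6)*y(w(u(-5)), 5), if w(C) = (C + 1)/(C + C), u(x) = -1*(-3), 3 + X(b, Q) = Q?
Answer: -176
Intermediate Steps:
X(b, Q) = -3 + Q
u(x) = 3
w(C) = (1 + C)/(2*C) (w(C) = (1 + C)/((2*C)) = (1 + C)*(1/(2*C)) = (1 + C)/(2*C))
y(E, r) = (-8 + E)/(-2 + r) (y(E, r) = (E - 8)/(r + (-3 + 1)) = (-8 + E)/(r - 2) = (-8 + E)/(-2 + r))
((9 + 3)*6)*y(w(u(-5)), 5) = ((9 + 3)*6)*((-8 + (½)*(1 + 3)/3)/(-2 + 5)) = (12*6)*((-8 + (½)*(⅓)*4)/3) = 72*((-8 + ⅔)/3) = 72*((⅓)*(-22/3)) = 72*(-22/9) = -176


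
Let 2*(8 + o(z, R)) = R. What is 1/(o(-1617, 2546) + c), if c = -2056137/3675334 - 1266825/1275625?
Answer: 14425685950/18226096219811 ≈ 0.00079149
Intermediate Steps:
o(z, R) = -8 + R/2
c = -22396506939/14425685950 (c = -2056137*1/3675334 - 1266825*1/1275625 = -2056137/3675334 - 50673/51025 = -22396506939/14425685950 ≈ -1.5525)
1/(o(-1617, 2546) + c) = 1/((-8 + (½)*2546) - 22396506939/14425685950) = 1/((-8 + 1273) - 22396506939/14425685950) = 1/(1265 - 22396506939/14425685950) = 1/(18226096219811/14425685950) = 14425685950/18226096219811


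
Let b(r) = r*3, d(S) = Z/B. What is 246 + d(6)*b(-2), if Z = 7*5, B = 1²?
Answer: 36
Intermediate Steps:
B = 1
Z = 35
d(S) = 35 (d(S) = 35/1 = 35*1 = 35)
b(r) = 3*r
246 + d(6)*b(-2) = 246 + 35*(3*(-2)) = 246 + 35*(-6) = 246 - 210 = 36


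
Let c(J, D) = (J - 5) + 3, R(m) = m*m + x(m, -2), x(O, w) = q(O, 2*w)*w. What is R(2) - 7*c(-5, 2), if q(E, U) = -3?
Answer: 59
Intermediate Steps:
x(O, w) = -3*w
R(m) = 6 + m² (R(m) = m*m - 3*(-2) = m² + 6 = 6 + m²)
c(J, D) = -2 + J (c(J, D) = (-5 + J) + 3 = -2 + J)
R(2) - 7*c(-5, 2) = (6 + 2²) - 7*(-2 - 5) = (6 + 4) - 7*(-7) = 10 + 49 = 59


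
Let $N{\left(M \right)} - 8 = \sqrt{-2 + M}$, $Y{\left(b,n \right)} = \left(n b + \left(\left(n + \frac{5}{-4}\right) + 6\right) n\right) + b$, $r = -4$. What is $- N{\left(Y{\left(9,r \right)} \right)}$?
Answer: $-8 - 4 i \sqrt{2} \approx -8.0 - 5.6569 i$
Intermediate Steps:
$Y{\left(b,n \right)} = b + b n + n \left(\frac{19}{4} + n\right)$ ($Y{\left(b,n \right)} = \left(b n + \left(\left(n + 5 \left(- \frac{1}{4}\right)\right) + 6\right) n\right) + b = \left(b n + \left(\left(n - \frac{5}{4}\right) + 6\right) n\right) + b = \left(b n + \left(\left(- \frac{5}{4} + n\right) + 6\right) n\right) + b = \left(b n + \left(\frac{19}{4} + n\right) n\right) + b = \left(b n + n \left(\frac{19}{4} + n\right)\right) + b = b + b n + n \left(\frac{19}{4} + n\right)$)
$N{\left(M \right)} = 8 + \sqrt{-2 + M}$
$- N{\left(Y{\left(9,r \right)} \right)} = - (8 + \sqrt{-2 + \left(9 + \left(-4\right)^{2} + \frac{19}{4} \left(-4\right) + 9 \left(-4\right)\right)}) = - (8 + \sqrt{-2 + \left(9 + 16 - 19 - 36\right)}) = - (8 + \sqrt{-2 - 30}) = - (8 + \sqrt{-32}) = - (8 + 4 i \sqrt{2}) = -8 - 4 i \sqrt{2}$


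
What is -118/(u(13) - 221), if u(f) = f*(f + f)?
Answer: -118/117 ≈ -1.0085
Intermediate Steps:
u(f) = 2*f² (u(f) = f*(2*f) = 2*f²)
-118/(u(13) - 221) = -118/(2*13² - 221) = -118/(2*169 - 221) = -118/(338 - 221) = -118/117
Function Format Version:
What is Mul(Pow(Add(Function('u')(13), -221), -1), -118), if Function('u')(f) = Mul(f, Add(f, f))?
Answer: Rational(-118, 117) ≈ -1.0085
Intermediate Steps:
Function('u')(f) = Mul(2, Pow(f, 2)) (Function('u')(f) = Mul(f, Mul(2, f)) = Mul(2, Pow(f, 2)))
Mul(Pow(Add(Function('u')(13), -221), -1), -118) = Mul(Pow(Add(Mul(2, Pow(13, 2)), -221), -1), -118) = Mul(Pow(Add(Mul(2, 169), -221), -1), -118) = Mul(Pow(Add(338, -221), -1), -118) = Mul(Pow(117, -1), -118) = Mul(Rational(1, 117), -118) = Rational(-118, 117)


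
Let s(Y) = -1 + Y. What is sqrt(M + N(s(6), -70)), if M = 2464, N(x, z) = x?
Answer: sqrt(2469) ≈ 49.689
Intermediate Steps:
sqrt(M + N(s(6), -70)) = sqrt(2464 + (-1 + 6)) = sqrt(2464 + 5) = sqrt(2469)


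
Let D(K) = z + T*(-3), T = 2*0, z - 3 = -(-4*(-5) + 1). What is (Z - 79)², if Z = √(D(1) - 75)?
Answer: (79 - I*√93)² ≈ 6148.0 - 1523.7*I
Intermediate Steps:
z = -18 (z = 3 - (-4*(-5) + 1) = 3 - (20 + 1) = 3 - 1*21 = 3 - 21 = -18)
T = 0
D(K) = -18 (D(K) = -18 + 0*(-3) = -18 + 0 = -18)
Z = I*√93 (Z = √(-18 - 75) = √(-93) = I*√93 ≈ 9.6436*I)
(Z - 79)² = (I*√93 - 79)² = (-79 + I*√93)²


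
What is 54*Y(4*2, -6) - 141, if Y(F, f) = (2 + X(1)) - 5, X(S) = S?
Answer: -249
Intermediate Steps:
Y(F, f) = -2 (Y(F, f) = (2 + 1) - 5 = 3 - 5 = -2)
54*Y(4*2, -6) - 141 = 54*(-2) - 141 = -108 - 141 = -249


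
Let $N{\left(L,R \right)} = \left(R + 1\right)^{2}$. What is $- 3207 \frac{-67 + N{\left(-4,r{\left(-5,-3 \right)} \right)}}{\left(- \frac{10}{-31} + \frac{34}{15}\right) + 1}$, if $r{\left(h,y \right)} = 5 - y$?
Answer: $- \frac{20877570}{1669} \approx -12509.0$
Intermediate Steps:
$N{\left(L,R \right)} = \left(1 + R\right)^{2}$
$- 3207 \frac{-67 + N{\left(-4,r{\left(-5,-3 \right)} \right)}}{\left(- \frac{10}{-31} + \frac{34}{15}\right) + 1} = - 3207 \frac{-67 + \left(1 + \left(5 - -3\right)\right)^{2}}{\left(- \frac{10}{-31} + \frac{34}{15}\right) + 1} = - 3207 \frac{-67 + \left(1 + \left(5 + 3\right)\right)^{2}}{\left(\left(-10\right) \left(- \frac{1}{31}\right) + 34 \cdot \frac{1}{15}\right) + 1} = - 3207 \frac{-67 + \left(1 + 8\right)^{2}}{\left(\frac{10}{31} + \frac{34}{15}\right) + 1} = - 3207 \frac{-67 + 9^{2}}{\frac{1204}{465} + 1} = - 3207 \frac{-67 + 81}{\frac{1669}{465}} = - 3207 \cdot 14 \cdot \frac{465}{1669} = \left(-3207\right) \frac{6510}{1669} = - \frac{20877570}{1669}$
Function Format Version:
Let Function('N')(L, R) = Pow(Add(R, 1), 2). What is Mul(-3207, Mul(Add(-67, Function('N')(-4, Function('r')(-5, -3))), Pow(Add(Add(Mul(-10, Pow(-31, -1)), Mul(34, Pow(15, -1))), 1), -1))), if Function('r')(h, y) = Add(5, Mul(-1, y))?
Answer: Rational(-20877570, 1669) ≈ -12509.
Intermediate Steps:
Function('N')(L, R) = Pow(Add(1, R), 2)
Mul(-3207, Mul(Add(-67, Function('N')(-4, Function('r')(-5, -3))), Pow(Add(Add(Mul(-10, Pow(-31, -1)), Mul(34, Pow(15, -1))), 1), -1))) = Mul(-3207, Mul(Add(-67, Pow(Add(1, Add(5, Mul(-1, -3))), 2)), Pow(Add(Add(Mul(-10, Pow(-31, -1)), Mul(34, Pow(15, -1))), 1), -1))) = Mul(-3207, Mul(Add(-67, Pow(Add(1, Add(5, 3)), 2)), Pow(Add(Add(Mul(-10, Rational(-1, 31)), Mul(34, Rational(1, 15))), 1), -1))) = Mul(-3207, Mul(Add(-67, Pow(Add(1, 8), 2)), Pow(Add(Add(Rational(10, 31), Rational(34, 15)), 1), -1))) = Mul(-3207, Mul(Add(-67, Pow(9, 2)), Pow(Add(Rational(1204, 465), 1), -1))) = Mul(-3207, Mul(Add(-67, 81), Pow(Rational(1669, 465), -1))) = Mul(-3207, Mul(14, Rational(465, 1669))) = Mul(-3207, Rational(6510, 1669)) = Rational(-20877570, 1669)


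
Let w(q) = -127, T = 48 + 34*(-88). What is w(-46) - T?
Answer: 2817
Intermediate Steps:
T = -2944 (T = 48 - 2992 = -2944)
w(-46) - T = -127 - 1*(-2944) = -127 + 2944 = 2817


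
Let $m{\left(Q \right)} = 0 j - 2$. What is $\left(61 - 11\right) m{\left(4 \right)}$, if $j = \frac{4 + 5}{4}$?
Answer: $-100$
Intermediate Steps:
$j = \frac{9}{4}$ ($j = 9 \cdot \frac{1}{4} = \frac{9}{4} \approx 2.25$)
$m{\left(Q \right)} = -2$ ($m{\left(Q \right)} = 0 \cdot \frac{9}{4} - 2 = 0 - 2 = -2$)
$\left(61 - 11\right) m{\left(4 \right)} = \left(61 - 11\right) \left(-2\right) = 50 \left(-2\right) = -100$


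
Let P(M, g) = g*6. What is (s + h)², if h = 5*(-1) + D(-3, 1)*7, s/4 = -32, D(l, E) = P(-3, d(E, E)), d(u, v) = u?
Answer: 8281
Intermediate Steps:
P(M, g) = 6*g
D(l, E) = 6*E
s = -128 (s = 4*(-32) = -128)
h = 37 (h = 5*(-1) + (6*1)*7 = -5 + 6*7 = -5 + 42 = 37)
(s + h)² = (-128 + 37)² = (-91)² = 8281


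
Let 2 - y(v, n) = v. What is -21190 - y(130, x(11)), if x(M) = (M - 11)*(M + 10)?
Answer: -21062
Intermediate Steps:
x(M) = (-11 + M)*(10 + M)
y(v, n) = 2 - v
-21190 - y(130, x(11)) = -21190 - (2 - 1*130) = -21190 - (2 - 130) = -21190 - 1*(-128) = -21190 + 128 = -21062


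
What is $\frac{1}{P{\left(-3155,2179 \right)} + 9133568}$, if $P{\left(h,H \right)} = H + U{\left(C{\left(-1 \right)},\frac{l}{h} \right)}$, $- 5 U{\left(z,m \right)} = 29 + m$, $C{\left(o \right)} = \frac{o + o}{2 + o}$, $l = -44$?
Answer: $\frac{15775}{144116317386} \approx 1.0946 \cdot 10^{-7}$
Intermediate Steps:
$C{\left(o \right)} = \frac{2 o}{2 + o}$
$U{\left(z,m \right)} = - \frac{29}{5} - \frac{m}{5}$ ($U{\left(z,m \right)} = - \frac{29 + m}{5} = - \frac{29}{5} - \frac{m}{5}$)
$P{\left(h,H \right)} = - \frac{29}{5} + H + \frac{44}{5 h}$ ($P{\left(h,H \right)} = H - \left(\frac{29}{5} + \frac{\left(-44\right) \frac{1}{h}}{5}\right) = H - \left(\frac{29}{5} - \frac{44}{5 h}\right) = - \frac{29}{5} + H + \frac{44}{5 h}$)
$\frac{1}{P{\left(-3155,2179 \right)} + 9133568} = \frac{1}{\left(- \frac{29}{5} + 2179 + \frac{44}{5 \left(-3155\right)}\right) + 9133568} = \frac{1}{\left(- \frac{29}{5} + 2179 + \frac{44}{5} \left(- \frac{1}{3155}\right)\right) + 9133568} = \frac{1}{\left(- \frac{29}{5} + 2179 - \frac{44}{15775}\right) + 9133568} = \frac{1}{\frac{34282186}{15775} + 9133568} = \frac{1}{\frac{144116317386}{15775}} = \frac{15775}{144116317386}$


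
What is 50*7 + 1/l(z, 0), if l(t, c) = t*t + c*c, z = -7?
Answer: 17151/49 ≈ 350.02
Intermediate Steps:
l(t, c) = c**2 + t**2 (l(t, c) = t**2 + c**2 = c**2 + t**2)
50*7 + 1/l(z, 0) = 50*7 + 1/(0**2 + (-7)**2) = 350 + 1/(0 + 49) = 350 + 1/49 = 17151/49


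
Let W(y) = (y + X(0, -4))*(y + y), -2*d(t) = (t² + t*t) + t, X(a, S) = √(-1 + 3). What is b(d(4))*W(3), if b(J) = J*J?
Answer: 5832 + 1944*√2 ≈ 8581.2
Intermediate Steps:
X(a, S) = √2
d(t) = -t² - t/2 (d(t) = -((t² + t*t) + t)/2 = -((t² + t²) + t)/2 = -(2*t² + t)/2 = -(t + 2*t²)/2 = -t² - t/2)
b(J) = J²
W(y) = 2*y*(y + √2) (W(y) = (y + √2)*(y + y) = (y + √2)*(2*y) = 2*y*(y + √2))
b(d(4))*W(3) = (-1*4*(½ + 4))²*(2*3*(3 + √2)) = (-1*4*9/2)²*(18 + 6*√2) = (-18)²*(18 + 6*√2) = 324*(18 + 6*√2) = 5832 + 1944*√2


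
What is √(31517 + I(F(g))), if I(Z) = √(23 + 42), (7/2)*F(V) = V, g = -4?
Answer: √(31517 + √65) ≈ 177.55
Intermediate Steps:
F(V) = 2*V/7
I(Z) = √65
√(31517 + I(F(g))) = √(31517 + √65)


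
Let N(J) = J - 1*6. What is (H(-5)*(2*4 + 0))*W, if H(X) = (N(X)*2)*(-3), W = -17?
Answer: -8976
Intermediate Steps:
N(J) = -6 + J (N(J) = J - 6 = -6 + J)
H(X) = 36 - 6*X (H(X) = ((-6 + X)*2)*(-3) = (-12 + 2*X)*(-3) = 36 - 6*X)
(H(-5)*(2*4 + 0))*W = ((36 - 6*(-5))*(2*4 + 0))*(-17) = ((36 + 30)*(8 + 0))*(-17) = (66*8)*(-17) = 528*(-17) = -8976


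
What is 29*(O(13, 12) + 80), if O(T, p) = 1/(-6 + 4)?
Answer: 4611/2 ≈ 2305.5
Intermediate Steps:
O(T, p) = -½ (O(T, p) = 1/(-2) = -½)
29*(O(13, 12) + 80) = 29*(-½ + 80) = 29*(159/2) = 4611/2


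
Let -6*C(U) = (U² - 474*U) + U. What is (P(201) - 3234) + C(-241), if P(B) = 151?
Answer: -31762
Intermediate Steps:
C(U) = -U²/6 + 473*U/6 (C(U) = -((U² - 474*U) + U)/6 = -(U² - 473*U)/6 = -U²/6 + 473*U/6)
(P(201) - 3234) + C(-241) = (151 - 3234) + (⅙)*(-241)*(473 - 1*(-241)) = -3083 + (⅙)*(-241)*(473 + 241) = -3083 + (⅙)*(-241)*714 = -3083 - 28679 = -31762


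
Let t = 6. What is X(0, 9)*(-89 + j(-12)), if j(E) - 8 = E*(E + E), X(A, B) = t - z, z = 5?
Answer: 207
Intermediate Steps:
X(A, B) = 1 (X(A, B) = 6 - 1*5 = 6 - 5 = 1)
j(E) = 8 + 2*E**2 (j(E) = 8 + E*(E + E) = 8 + E*(2*E) = 8 + 2*E**2)
X(0, 9)*(-89 + j(-12)) = 1*(-89 + (8 + 2*(-12)**2)) = 1*(-89 + (8 + 2*144)) = 1*(-89 + (8 + 288)) = 1*(-89 + 296) = 1*207 = 207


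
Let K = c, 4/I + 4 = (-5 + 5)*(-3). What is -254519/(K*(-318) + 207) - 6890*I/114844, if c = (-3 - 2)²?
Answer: 14641664653/444618546 ≈ 32.931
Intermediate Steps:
I = -1 (I = 4/(-4 + (-5 + 5)*(-3)) = 4/(-4 + 0*(-3)) = 4/(-4 + 0) = 4/(-4) = 4*(-¼) = -1)
c = 25 (c = (-5)² = 25)
K = 25
-254519/(K*(-318) + 207) - 6890*I/114844 = -254519/(25*(-318) + 207) - 6890*(-1)/114844 = -254519/(-7950 + 207) + 6890*(1/114844) = -254519/(-7743) + 3445/57422 = -254519*(-1/7743) + 3445/57422 = 254519/7743 + 3445/57422 = 14641664653/444618546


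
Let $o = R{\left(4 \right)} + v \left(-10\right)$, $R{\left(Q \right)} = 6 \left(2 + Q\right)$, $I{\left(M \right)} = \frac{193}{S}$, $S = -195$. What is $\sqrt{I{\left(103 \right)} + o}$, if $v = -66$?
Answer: $\frac{\sqrt{26427765}}{195} \approx 26.363$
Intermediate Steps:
$I{\left(M \right)} = - \frac{193}{195}$ ($I{\left(M \right)} = \frac{193}{-195} = 193 \left(- \frac{1}{195}\right) = - \frac{193}{195}$)
$R{\left(Q \right)} = 12 + 6 Q$
$o = 696$ ($o = \left(12 + 6 \cdot 4\right) - -660 = \left(12 + 24\right) + 660 = 36 + 660 = 696$)
$\sqrt{I{\left(103 \right)} + o} = \sqrt{- \frac{193}{195} + 696} = \sqrt{\frac{135527}{195}} = \frac{\sqrt{26427765}}{195}$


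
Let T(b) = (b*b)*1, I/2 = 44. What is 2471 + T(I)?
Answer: 10215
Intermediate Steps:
I = 88 (I = 2*44 = 88)
T(b) = b² (T(b) = b²*1 = b²)
2471 + T(I) = 2471 + 88² = 2471 + 7744 = 10215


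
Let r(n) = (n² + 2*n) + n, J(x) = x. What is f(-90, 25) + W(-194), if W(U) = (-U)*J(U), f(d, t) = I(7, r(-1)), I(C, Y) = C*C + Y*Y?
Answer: -37583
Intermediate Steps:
r(n) = n² + 3*n
I(C, Y) = C² + Y²
f(d, t) = 53 (f(d, t) = 7² + (-(3 - 1))² = 49 + (-1*2)² = 49 + (-2)² = 49 + 4 = 53)
W(U) = -U² (W(U) = (-U)*U = -U²)
f(-90, 25) + W(-194) = 53 - 1*(-194)² = 53 - 1*37636 = 53 - 37636 = -37583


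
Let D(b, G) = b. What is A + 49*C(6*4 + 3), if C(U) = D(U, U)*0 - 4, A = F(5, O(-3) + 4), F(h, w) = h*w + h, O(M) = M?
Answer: -186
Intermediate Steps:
F(h, w) = h + h*w
A = 10 (A = 5*(1 + (-3 + 4)) = 5*(1 + 1) = 5*2 = 10)
C(U) = -4 (C(U) = U*0 - 4 = 0 - 4 = -4)
A + 49*C(6*4 + 3) = 10 + 49*(-4) = 10 - 196 = -186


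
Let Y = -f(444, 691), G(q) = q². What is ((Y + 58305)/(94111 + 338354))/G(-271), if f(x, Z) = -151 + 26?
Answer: 11686/6352132413 ≈ 1.8397e-6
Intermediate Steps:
f(x, Z) = -125
Y = 125 (Y = -1*(-125) = 125)
((Y + 58305)/(94111 + 338354))/G(-271) = ((125 + 58305)/(94111 + 338354))/((-271)²) = (58430/432465)/73441 = (58430*(1/432465))*(1/73441) = (11686/86493)*(1/73441) = 11686/6352132413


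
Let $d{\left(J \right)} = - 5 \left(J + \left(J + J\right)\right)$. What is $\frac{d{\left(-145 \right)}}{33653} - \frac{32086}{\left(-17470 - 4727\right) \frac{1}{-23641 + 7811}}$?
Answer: $- \frac{17093029922665}{746995641} \approx -22882.0$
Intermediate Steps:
$d{\left(J \right)} = - 15 J$ ($d{\left(J \right)} = - 5 \left(J + 2 J\right) = - 5 \cdot 3 J = - 15 J$)
$\frac{d{\left(-145 \right)}}{33653} - \frac{32086}{\left(-17470 - 4727\right) \frac{1}{-23641 + 7811}} = \frac{\left(-15\right) \left(-145\right)}{33653} - \frac{32086}{\left(-17470 - 4727\right) \frac{1}{-23641 + 7811}} = 2175 \cdot \frac{1}{33653} - \frac{32086}{\left(-22197\right) \frac{1}{-15830}} = \frac{2175}{33653} - \frac{32086}{\left(-22197\right) \left(- \frac{1}{15830}\right)} = \frac{2175}{33653} - \frac{32086}{\frac{22197}{15830}} = \frac{2175}{33653} - \frac{507921380}{22197} = - \frac{17093029922665}{746995641}$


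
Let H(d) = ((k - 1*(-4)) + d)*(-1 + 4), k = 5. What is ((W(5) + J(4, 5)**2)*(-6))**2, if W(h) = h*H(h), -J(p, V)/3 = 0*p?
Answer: 1587600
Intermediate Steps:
J(p, V) = 0 (J(p, V) = -0*p = -3*0 = 0)
H(d) = 27 + 3*d (H(d) = ((5 - 1*(-4)) + d)*(-1 + 4) = ((5 + 4) + d)*3 = (9 + d)*3 = 27 + 3*d)
W(h) = h*(27 + 3*h)
((W(5) + J(4, 5)**2)*(-6))**2 = ((3*5*(9 + 5) + 0**2)*(-6))**2 = ((3*5*14 + 0)*(-6))**2 = ((210 + 0)*(-6))**2 = (210*(-6))**2 = (-1260)**2 = 1587600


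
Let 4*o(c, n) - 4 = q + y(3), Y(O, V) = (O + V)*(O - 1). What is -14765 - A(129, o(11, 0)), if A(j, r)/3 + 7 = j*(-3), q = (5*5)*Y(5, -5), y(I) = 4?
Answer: -13583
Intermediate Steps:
Y(O, V) = (-1 + O)*(O + V) (Y(O, V) = (O + V)*(-1 + O) = (-1 + O)*(O + V))
q = 0 (q = (5*5)*(5² - 1*5 - 1*(-5) + 5*(-5)) = 25*(25 - 5 + 5 - 25) = 25*0 = 0)
o(c, n) = 2 (o(c, n) = 1 + (0 + 4)/4 = 1 + (¼)*4 = 1 + 1 = 2)
A(j, r) = -21 - 9*j (A(j, r) = -21 + 3*(j*(-3)) = -21 + 3*(-3*j) = -21 - 9*j)
-14765 - A(129, o(11, 0)) = -14765 - (-21 - 9*129) = -14765 - (-21 - 1161) = -14765 - 1*(-1182) = -14765 + 1182 = -13583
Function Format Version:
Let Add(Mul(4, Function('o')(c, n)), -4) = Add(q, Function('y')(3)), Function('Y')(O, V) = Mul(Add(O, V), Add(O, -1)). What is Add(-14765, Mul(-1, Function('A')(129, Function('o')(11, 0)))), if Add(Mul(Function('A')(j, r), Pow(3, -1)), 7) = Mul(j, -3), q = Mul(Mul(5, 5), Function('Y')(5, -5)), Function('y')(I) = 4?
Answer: -13583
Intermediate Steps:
Function('Y')(O, V) = Mul(Add(-1, O), Add(O, V)) (Function('Y')(O, V) = Mul(Add(O, V), Add(-1, O)) = Mul(Add(-1, O), Add(O, V)))
q = 0 (q = Mul(Mul(5, 5), Add(Pow(5, 2), Mul(-1, 5), Mul(-1, -5), Mul(5, -5))) = Mul(25, Add(25, -5, 5, -25)) = Mul(25, 0) = 0)
Function('o')(c, n) = 2 (Function('o')(c, n) = Add(1, Mul(Rational(1, 4), Add(0, 4))) = Add(1, Mul(Rational(1, 4), 4)) = Add(1, 1) = 2)
Function('A')(j, r) = Add(-21, Mul(-9, j)) (Function('A')(j, r) = Add(-21, Mul(3, Mul(j, -3))) = Add(-21, Mul(3, Mul(-3, j))) = Add(-21, Mul(-9, j)))
Add(-14765, Mul(-1, Function('A')(129, Function('o')(11, 0)))) = Add(-14765, Mul(-1, Add(-21, Mul(-9, 129)))) = Add(-14765, Mul(-1, Add(-21, -1161))) = Add(-14765, Mul(-1, -1182)) = Add(-14765, 1182) = -13583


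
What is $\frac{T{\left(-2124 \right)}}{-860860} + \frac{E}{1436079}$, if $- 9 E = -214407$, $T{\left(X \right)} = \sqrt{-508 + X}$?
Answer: $\frac{7941}{478693} - \frac{i \sqrt{658}}{430430} \approx 0.016589 - 5.9595 \cdot 10^{-5} i$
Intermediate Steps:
$E = 23823$ ($E = \left(- \frac{1}{9}\right) \left(-214407\right) = 23823$)
$\frac{T{\left(-2124 \right)}}{-860860} + \frac{E}{1436079} = \frac{\sqrt{-508 - 2124}}{-860860} + \frac{23823}{1436079} = \sqrt{-2632} \left(- \frac{1}{860860}\right) + 23823 \cdot \frac{1}{1436079} = 2 i \sqrt{658} \left(- \frac{1}{860860}\right) + \frac{7941}{478693} = - \frac{i \sqrt{658}}{430430} + \frac{7941}{478693} = \frac{7941}{478693} - \frac{i \sqrt{658}}{430430}$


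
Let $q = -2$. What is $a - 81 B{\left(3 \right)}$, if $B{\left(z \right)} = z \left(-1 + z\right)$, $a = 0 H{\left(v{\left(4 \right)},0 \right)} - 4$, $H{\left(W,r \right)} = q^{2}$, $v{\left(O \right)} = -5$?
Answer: $-490$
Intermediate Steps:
$H{\left(W,r \right)} = 4$ ($H{\left(W,r \right)} = \left(-2\right)^{2} = 4$)
$a = -4$ ($a = 0 \cdot 4 - 4 = 0 - 4 = -4$)
$a - 81 B{\left(3 \right)} = -4 - 81 \cdot 3 \left(-1 + 3\right) = -4 - 81 \cdot 3 \cdot 2 = -4 - 486 = -490$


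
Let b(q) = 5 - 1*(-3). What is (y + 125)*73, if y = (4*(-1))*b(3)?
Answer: 6789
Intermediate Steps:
b(q) = 8 (b(q) = 5 + 3 = 8)
y = -32 (y = (4*(-1))*8 = -4*8 = -32)
(y + 125)*73 = (-32 + 125)*73 = 93*73 = 6789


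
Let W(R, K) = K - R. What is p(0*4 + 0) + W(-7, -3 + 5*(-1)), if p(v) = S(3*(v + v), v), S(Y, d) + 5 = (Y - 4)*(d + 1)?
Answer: -10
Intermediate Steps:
S(Y, d) = -5 + (1 + d)*(-4 + Y) (S(Y, d) = -5 + (Y - 4)*(d + 1) = -5 + (-4 + Y)*(1 + d) = -5 + (1 + d)*(-4 + Y))
p(v) = -9 + 2*v + 6*v² (p(v) = -9 + 3*(v + v) - 4*v + (3*(v + v))*v = -9 + 3*(2*v) - 4*v + (3*(2*v))*v = -9 + 6*v - 4*v + (6*v)*v = -9 + 6*v - 4*v + 6*v² = -9 + 2*v + 6*v²)
p(0*4 + 0) + W(-7, -3 + 5*(-1)) = (-9 + 2*(0*4 + 0) + 6*(0*4 + 0)²) + ((-3 + 5*(-1)) - 1*(-7)) = (-9 + 2*(0 + 0) + 6*(0 + 0)²) + ((-3 - 5) + 7) = (-9 + 2*0 + 6*0²) + (-8 + 7) = (-9 + 0 + 6*0) - 1 = (-9 + 0 + 0) - 1 = -9 - 1 = -10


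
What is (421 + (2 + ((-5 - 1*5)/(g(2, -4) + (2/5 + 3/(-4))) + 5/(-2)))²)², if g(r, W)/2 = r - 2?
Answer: 56152411225/38416 ≈ 1.4617e+6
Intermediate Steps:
g(r, W) = -4 + 2*r (g(r, W) = 2*(r - 2) = 2*(-2 + r) = -4 + 2*r)
(421 + (2 + ((-5 - 1*5)/(g(2, -4) + (2/5 + 3/(-4))) + 5/(-2)))²)² = (421 + (2 + ((-5 - 1*5)/((-4 + 2*2) + (2/5 + 3/(-4))) + 5/(-2)))²)² = (421 + (2 + ((-5 - 5)/((-4 + 4) + (2*(⅕) + 3*(-¼))) + 5*(-½)))²)² = (421 + (2 + (-10/(0 + (⅖ - ¾)) - 5/2))²)² = (421 + (2 + (-10/(0 - 7/20) - 5/2))²)² = (421 + (2 + (-10/(-7/20) - 5/2))²)² = (421 + (2 + (-10*(-20/7) - 5/2))²)² = (421 + (2 + (200/7 - 5/2))²)² = (421 + (2 + 365/14)²)² = (421 + (393/14)²)² = (421 + 154449/196)² = (236965/196)² = 56152411225/38416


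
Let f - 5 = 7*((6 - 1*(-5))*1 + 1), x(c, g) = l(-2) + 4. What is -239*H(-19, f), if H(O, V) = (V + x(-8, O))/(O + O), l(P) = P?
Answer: 21749/38 ≈ 572.34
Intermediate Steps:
x(c, g) = 2 (x(c, g) = -2 + 4 = 2)
f = 89 (f = 5 + 7*((6 - 1*(-5))*1 + 1) = 5 + 7*((6 + 5)*1 + 1) = 5 + 7*(11*1 + 1) = 5 + 7*(11 + 1) = 5 + 7*12 = 5 + 84 = 89)
H(O, V) = (2 + V)/(2*O) (H(O, V) = (V + 2)/(O + O) = (2 + V)/((2*O)) = (2 + V)*(1/(2*O)) = (2 + V)/(2*O))
-239*H(-19, f) = -239*(2 + 89)/(2*(-19)) = -239*(-1)*91/(2*19) = -239*(-91/38) = 21749/38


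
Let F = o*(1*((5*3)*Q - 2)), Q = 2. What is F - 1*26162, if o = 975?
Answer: 1138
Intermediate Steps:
F = 27300 (F = 975*(1*((5*3)*2 - 2)) = 975*(1*(15*2 - 2)) = 975*(1*(30 - 2)) = 975*(1*28) = 975*28 = 27300)
F - 1*26162 = 27300 - 1*26162 = 27300 - 26162 = 1138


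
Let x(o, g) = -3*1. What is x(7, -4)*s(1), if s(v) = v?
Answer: -3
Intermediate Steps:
x(o, g) = -3
x(7, -4)*s(1) = -3*1 = -3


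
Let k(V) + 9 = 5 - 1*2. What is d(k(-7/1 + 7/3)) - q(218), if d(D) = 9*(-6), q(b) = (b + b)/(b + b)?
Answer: -55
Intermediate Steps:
k(V) = -6 (k(V) = -9 + (5 - 1*2) = -9 + (5 - 2) = -9 + 3 = -6)
q(b) = 1 (q(b) = (2*b)/((2*b)) = (2*b)*(1/(2*b)) = 1)
d(D) = -54
d(k(-7/1 + 7/3)) - q(218) = -54 - 1*1 = -54 - 1 = -55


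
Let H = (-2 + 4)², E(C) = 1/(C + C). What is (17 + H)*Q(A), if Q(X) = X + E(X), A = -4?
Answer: -693/8 ≈ -86.625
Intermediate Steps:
E(C) = 1/(2*C)
H = 4 (H = 2² = 4)
Q(X) = X + 1/(2*X)
(17 + H)*Q(A) = (17 + 4)*(-4 + (½)/(-4)) = 21*(-4 + (½)*(-¼)) = 21*(-4 - ⅛) = 21*(-33/8) = -693/8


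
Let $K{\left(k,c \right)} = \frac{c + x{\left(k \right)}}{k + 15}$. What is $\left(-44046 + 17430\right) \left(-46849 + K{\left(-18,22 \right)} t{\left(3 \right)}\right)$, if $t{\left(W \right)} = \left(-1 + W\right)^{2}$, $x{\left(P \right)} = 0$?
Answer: $1247713720$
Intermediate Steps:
$K{\left(k,c \right)} = \frac{c}{15 + k}$ ($K{\left(k,c \right)} = \frac{c + 0}{k + 15} = \frac{c}{15 + k}$)
$\left(-44046 + 17430\right) \left(-46849 + K{\left(-18,22 \right)} t{\left(3 \right)}\right) = \left(-44046 + 17430\right) \left(-46849 + \frac{22}{15 - 18} \left(-1 + 3\right)^{2}\right) = - 26616 \left(-46849 + \frac{22}{-3} \cdot 2^{2}\right) = - 26616 \left(-46849 + 22 \left(- \frac{1}{3}\right) 4\right) = - 26616 \left(-46849 - \frac{88}{3}\right) = \left(-26616\right) \left(- \frac{140635}{3}\right) = 1247713720$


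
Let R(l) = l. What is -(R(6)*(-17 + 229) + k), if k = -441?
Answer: -831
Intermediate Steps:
-(R(6)*(-17 + 229) + k) = -(6*(-17 + 229) - 441) = -(6*212 - 441) = -(1272 - 441) = -1*831 = -831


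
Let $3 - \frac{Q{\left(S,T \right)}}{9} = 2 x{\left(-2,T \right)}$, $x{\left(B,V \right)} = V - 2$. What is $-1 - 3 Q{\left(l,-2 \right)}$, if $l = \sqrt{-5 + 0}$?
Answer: $-298$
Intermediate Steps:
$x{\left(B,V \right)} = -2 + V$
$l = i \sqrt{5}$ ($l = \sqrt{-5} = i \sqrt{5} \approx 2.2361 i$)
$Q{\left(S,T \right)} = 63 - 18 T$ ($Q{\left(S,T \right)} = 27 - 9 \cdot 2 \left(-2 + T\right) = 27 - 9 \left(-4 + 2 T\right) = 27 - \left(-36 + 18 T\right) = 63 - 18 T$)
$-1 - 3 Q{\left(l,-2 \right)} = -1 - 3 \left(63 - -36\right) = -1 - 3 \left(63 + 36\right) = -1 - 297 = -298$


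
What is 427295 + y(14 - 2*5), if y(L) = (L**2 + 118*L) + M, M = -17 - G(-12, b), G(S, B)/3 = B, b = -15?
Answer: 427811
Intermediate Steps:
G(S, B) = 3*B
M = 28 (M = -17 - 3*(-15) = -17 - 1*(-45) = -17 + 45 = 28)
y(L) = 28 + L**2 + 118*L (y(L) = (L**2 + 118*L) + 28 = 28 + L**2 + 118*L)
427295 + y(14 - 2*5) = 427295 + (28 + (14 - 2*5)**2 + 118*(14 - 2*5)) = 427295 + (28 + (14 - 10)**2 + 118*(14 - 10)) = 427295 + (28 + 4**2 + 118*4) = 427295 + (28 + 16 + 472) = 427295 + 516 = 427811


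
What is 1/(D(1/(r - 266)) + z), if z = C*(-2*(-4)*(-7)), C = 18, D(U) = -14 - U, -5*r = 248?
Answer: -1578/1612711 ≈ -0.00097848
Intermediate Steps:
r = -248/5 (r = -⅕*248 = -248/5 ≈ -49.600)
z = -1008 (z = 18*(-2*(-4)*(-7)) = 18*(8*(-7)) = 18*(-56) = -1008)
1/(D(1/(r - 266)) + z) = 1/((-14 - 1/(-248/5 - 266)) - 1008) = 1/((-14 - 1/(-1578/5)) - 1008) = 1/((-14 - 1*(-5/1578)) - 1008) = 1/((-14 + 5/1578) - 1008) = 1/(-22087/1578 - 1008) = 1/(-1612711/1578) = -1578/1612711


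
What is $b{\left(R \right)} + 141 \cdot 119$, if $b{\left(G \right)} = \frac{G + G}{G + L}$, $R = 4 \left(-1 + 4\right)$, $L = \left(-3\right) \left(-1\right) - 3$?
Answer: $16781$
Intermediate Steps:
$L = 0$ ($L = 3 - 3 = 0$)
$R = 12$ ($R = 4 \cdot 3 = 12$)
$b{\left(G \right)} = 2$ ($b{\left(G \right)} = \frac{G + G}{G + 0} = \frac{2 G}{G} = 2$)
$b{\left(R \right)} + 141 \cdot 119 = 2 + 141 \cdot 119 = 2 + 16779 = 16781$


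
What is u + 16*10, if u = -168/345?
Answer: 18344/115 ≈ 159.51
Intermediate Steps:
u = -56/115 (u = -168*1/345 = -56/115 ≈ -0.48696)
u + 16*10 = -56/115 + 16*10 = -56/115 + 160 = 18344/115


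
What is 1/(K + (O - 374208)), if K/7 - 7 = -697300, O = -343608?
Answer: -1/5598867 ≈ -1.7861e-7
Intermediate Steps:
K = -4881051 (K = 49 + 7*(-697300) = 49 - 4881100 = -4881051)
1/(K + (O - 374208)) = 1/(-4881051 + (-343608 - 374208)) = 1/(-4881051 - 717816) = 1/(-5598867) = -1/5598867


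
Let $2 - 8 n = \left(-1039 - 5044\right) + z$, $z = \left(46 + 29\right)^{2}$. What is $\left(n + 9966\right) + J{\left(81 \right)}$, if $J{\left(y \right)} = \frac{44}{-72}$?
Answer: $\frac{90206}{9} \approx 10023.0$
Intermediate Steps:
$J{\left(y \right)} = - \frac{11}{18}$ ($J{\left(y \right)} = 44 \left(- \frac{1}{72}\right) = - \frac{11}{18}$)
$z = 5625$ ($z = 75^{2} = 5625$)
$n = \frac{115}{2}$ ($n = \frac{1}{4} - \frac{\left(-1039 - 5044\right) + 5625}{8} = \frac{1}{4} - \frac{-6083 + 5625}{8} = \frac{1}{4} - - \frac{229}{4} = \frac{1}{4} + \frac{229}{4} = \frac{115}{2} \approx 57.5$)
$\left(n + 9966\right) + J{\left(81 \right)} = \left(\frac{115}{2} + 9966\right) - \frac{11}{18} = \frac{20047}{2} - \frac{11}{18} = \frac{90206}{9}$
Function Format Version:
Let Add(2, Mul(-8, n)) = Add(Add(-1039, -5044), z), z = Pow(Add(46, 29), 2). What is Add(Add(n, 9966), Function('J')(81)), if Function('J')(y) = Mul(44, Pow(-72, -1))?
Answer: Rational(90206, 9) ≈ 10023.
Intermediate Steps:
Function('J')(y) = Rational(-11, 18) (Function('J')(y) = Mul(44, Rational(-1, 72)) = Rational(-11, 18))
z = 5625 (z = Pow(75, 2) = 5625)
n = Rational(115, 2) (n = Add(Rational(1, 4), Mul(Rational(-1, 8), Add(Add(-1039, -5044), 5625))) = Add(Rational(1, 4), Mul(Rational(-1, 8), Add(-6083, 5625))) = Add(Rational(1, 4), Mul(Rational(-1, 8), -458)) = Add(Rational(1, 4), Rational(229, 4)) = Rational(115, 2) ≈ 57.500)
Add(Add(n, 9966), Function('J')(81)) = Add(Add(Rational(115, 2), 9966), Rational(-11, 18)) = Add(Rational(20047, 2), Rational(-11, 18)) = Rational(90206, 9)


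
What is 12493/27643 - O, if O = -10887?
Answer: 300961834/27643 ≈ 10887.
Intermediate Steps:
12493/27643 - O = 12493/27643 - 1*(-10887) = 12493*(1/27643) + 10887 = 12493/27643 + 10887 = 300961834/27643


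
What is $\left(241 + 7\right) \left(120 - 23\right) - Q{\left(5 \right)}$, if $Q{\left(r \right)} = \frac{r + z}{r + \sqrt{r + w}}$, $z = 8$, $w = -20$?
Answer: $\frac{192435}{8} + \frac{13 i \sqrt{15}}{40} \approx 24054.0 + 1.2587 i$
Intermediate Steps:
$Q{\left(r \right)} = \frac{8 + r}{r + \sqrt{-20 + r}}$ ($Q{\left(r \right)} = \frac{r + 8}{r + \sqrt{r - 20}} = \frac{8 + r}{r + \sqrt{-20 + r}}$)
$\left(241 + 7\right) \left(120 - 23\right) - Q{\left(5 \right)} = \left(241 + 7\right) \left(120 - 23\right) - \frac{8 + 5}{5 + \sqrt{-20 + 5}} = 248 \cdot 97 - \frac{1}{5 + \sqrt{-15}} \cdot 13 = 24056 - \frac{1}{5 + i \sqrt{15}} \cdot 13 = 24056 - \frac{13}{5 + i \sqrt{15}}$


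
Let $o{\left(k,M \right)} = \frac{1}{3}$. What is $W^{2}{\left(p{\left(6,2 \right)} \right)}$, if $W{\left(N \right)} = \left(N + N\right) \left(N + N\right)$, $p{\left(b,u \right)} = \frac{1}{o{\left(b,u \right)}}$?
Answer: $1296$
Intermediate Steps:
$o{\left(k,M \right)} = \frac{1}{3}$
$p{\left(b,u \right)} = 3$ ($p{\left(b,u \right)} = \frac{1}{\frac{1}{3}} = 3$)
$W{\left(N \right)} = 4 N^{2}$ ($W{\left(N \right)} = 2 N 2 N = 4 N^{2}$)
$W^{2}{\left(p{\left(6,2 \right)} \right)} = \left(4 \cdot 3^{2}\right)^{2} = \left(4 \cdot 9\right)^{2} = 36^{2} = 1296$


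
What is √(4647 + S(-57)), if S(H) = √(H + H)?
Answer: √(4647 + I*√114) ≈ 68.169 + 0.0783*I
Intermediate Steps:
S(H) = √2*√H (S(H) = √(2*H) = √2*√H)
√(4647 + S(-57)) = √(4647 + √2*√(-57)) = √(4647 + √2*(I*√57)) = √(4647 + I*√114)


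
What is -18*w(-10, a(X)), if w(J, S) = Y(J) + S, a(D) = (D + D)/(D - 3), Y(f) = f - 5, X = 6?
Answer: 198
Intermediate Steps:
Y(f) = -5 + f
a(D) = 2*D/(-3 + D) (a(D) = (2*D)/(-3 + D) = 2*D/(-3 + D))
w(J, S) = -5 + J + S (w(J, S) = (-5 + J) + S = -5 + J + S)
-18*w(-10, a(X)) = -18*(-5 - 10 + 2*6/(-3 + 6)) = -18*(-5 - 10 + 2*6/3) = -18*(-5 - 10 + 2*6*(⅓)) = -18*(-5 - 10 + 4) = -18*(-11) = -1*(-198) = 198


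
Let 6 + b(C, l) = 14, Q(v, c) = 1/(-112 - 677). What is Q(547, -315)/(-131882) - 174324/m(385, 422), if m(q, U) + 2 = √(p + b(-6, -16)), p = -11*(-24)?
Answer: -9069633019409/6971678166 - 174324*√17/67 ≈ -12029.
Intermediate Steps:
Q(v, c) = -1/789 (Q(v, c) = 1/(-789) = -1/789)
b(C, l) = 8 (b(C, l) = -6 + 14 = 8)
p = 264
m(q, U) = -2 + 4*√17 (m(q, U) = -2 + √(264 + 8) = -2 + √272 = -2 + 4*√17)
Q(547, -315)/(-131882) - 174324/m(385, 422) = -1/789/(-131882) - 174324/(-2 + 4*√17) = -1/789*(-1/131882) - 174324/(-2 + 4*√17) = 1/104054898 - 174324/(-2 + 4*√17)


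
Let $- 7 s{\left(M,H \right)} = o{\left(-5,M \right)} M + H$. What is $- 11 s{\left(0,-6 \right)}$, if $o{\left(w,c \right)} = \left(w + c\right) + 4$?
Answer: $- \frac{66}{7} \approx -9.4286$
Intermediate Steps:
$o{\left(w,c \right)} = 4 + c + w$ ($o{\left(w,c \right)} = \left(c + w\right) + 4 = 4 + c + w$)
$s{\left(M,H \right)} = - \frac{H}{7} - \frac{M \left(-1 + M\right)}{7}$ ($s{\left(M,H \right)} = - \frac{\left(4 + M - 5\right) M + H}{7} = - \frac{\left(-1 + M\right) M + H}{7} = - \frac{M \left(-1 + M\right) + H}{7} = - \frac{H + M \left(-1 + M\right)}{7} = - \frac{H}{7} - \frac{M \left(-1 + M\right)}{7}$)
$- 11 s{\left(0,-6 \right)} = - 11 \left(\left(- \frac{1}{7}\right) \left(-6\right) - \frac{0^{2}}{7} + \frac{1}{7} \cdot 0\right) = - 11 \left(\frac{6}{7} - 0 + 0\right) = - 11 \left(\frac{6}{7} + 0 + 0\right) = \left(-11\right) \frac{6}{7} = - \frac{66}{7}$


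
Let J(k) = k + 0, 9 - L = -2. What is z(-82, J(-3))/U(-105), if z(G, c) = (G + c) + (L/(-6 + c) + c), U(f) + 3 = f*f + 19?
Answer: -803/99369 ≈ -0.0080810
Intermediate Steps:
L = 11 (L = 9 - 1*(-2) = 9 + 2 = 11)
U(f) = 16 + f² (U(f) = -3 + (f*f + 19) = -3 + (f² + 19) = -3 + (19 + f²) = 16 + f²)
J(k) = k
z(G, c) = G + 2*c + 11/(-6 + c) (z(G, c) = (G + c) + (11/(-6 + c) + c) = (G + c) + (c + 11/(-6 + c)) = G + 2*c + 11/(-6 + c))
z(-82, J(-3))/U(-105) = ((11 - 12*(-3) - 6*(-82) + 2*(-3)² - 82*(-3))/(-6 - 3))/(16 + (-105)²) = ((11 + 36 + 492 + 2*9 + 246)/(-9))/(16 + 11025) = -(11 + 36 + 492 + 18 + 246)/9/11041 = -⅑*803*(1/11041) = -803/9*1/11041 = -803/99369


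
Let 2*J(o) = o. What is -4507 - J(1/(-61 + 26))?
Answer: -315489/70 ≈ -4507.0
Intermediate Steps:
J(o) = o/2
-4507 - J(1/(-61 + 26)) = -4507 - 1/(2*(-61 + 26)) = -4507 - 1/(2*(-35)) = -4507 - (-1)/(2*35) = -4507 - 1*(-1/70) = -4507 + 1/70 = -315489/70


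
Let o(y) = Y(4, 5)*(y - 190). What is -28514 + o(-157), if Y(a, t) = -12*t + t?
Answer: -9429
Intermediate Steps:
Y(a, t) = -11*t
o(y) = 10450 - 55*y (o(y) = (-11*5)*(y - 190) = -55*(-190 + y) = 10450 - 55*y)
-28514 + o(-157) = -28514 + (10450 - 55*(-157)) = -28514 + (10450 + 8635) = -28514 + 19085 = -9429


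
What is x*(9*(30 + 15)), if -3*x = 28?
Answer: -3780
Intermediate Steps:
x = -28/3 (x = -⅓*28 = -28/3 ≈ -9.3333)
x*(9*(30 + 15)) = -84*(30 + 15) = -84*45 = -28/3*405 = -3780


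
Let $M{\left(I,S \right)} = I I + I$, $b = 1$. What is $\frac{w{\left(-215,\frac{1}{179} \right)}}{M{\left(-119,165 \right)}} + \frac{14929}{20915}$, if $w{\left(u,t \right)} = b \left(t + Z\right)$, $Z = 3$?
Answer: $\frac{18767781246}{26285114485} \approx 0.71401$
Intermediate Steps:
$M{\left(I,S \right)} = I + I^{2}$ ($M{\left(I,S \right)} = I^{2} + I = I + I^{2}$)
$w{\left(u,t \right)} = 3 + t$ ($w{\left(u,t \right)} = 1 \left(t + 3\right) = 1 \left(3 + t\right) = 3 + t$)
$\frac{w{\left(-215,\frac{1}{179} \right)}}{M{\left(-119,165 \right)}} + \frac{14929}{20915} = \frac{3 + \frac{1}{179}}{\left(-119\right) \left(1 - 119\right)} + \frac{14929}{20915} = \frac{3 + \frac{1}{179}}{\left(-119\right) \left(-118\right)} + 14929 \cdot \frac{1}{20915} = \frac{538}{179 \cdot 14042} + \frac{14929}{20915} = \frac{538}{179} \cdot \frac{1}{14042} + \frac{14929}{20915} = \frac{269}{1256759} + \frac{14929}{20915} = \frac{18767781246}{26285114485}$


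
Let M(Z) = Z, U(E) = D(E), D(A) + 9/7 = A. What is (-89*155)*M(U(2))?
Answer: -68975/7 ≈ -9853.6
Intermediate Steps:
D(A) = -9/7 + A
U(E) = -9/7 + E
(-89*155)*M(U(2)) = (-89*155)*(-9/7 + 2) = -13795*5/7 = -68975/7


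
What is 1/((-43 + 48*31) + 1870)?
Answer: 1/3315 ≈ 0.00030166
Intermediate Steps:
1/((-43 + 48*31) + 1870) = 1/((-43 + 1488) + 1870) = 1/(1445 + 1870) = 1/3315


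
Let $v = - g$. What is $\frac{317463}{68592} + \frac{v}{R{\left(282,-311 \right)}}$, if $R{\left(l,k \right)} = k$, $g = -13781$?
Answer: $- \frac{282178453}{7110704} \approx -39.684$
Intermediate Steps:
$v = 13781$ ($v = \left(-1\right) \left(-13781\right) = 13781$)
$\frac{317463}{68592} + \frac{v}{R{\left(282,-311 \right)}} = \frac{317463}{68592} + \frac{13781}{-311} = 317463 \cdot \frac{1}{68592} + 13781 \left(- \frac{1}{311}\right) = \frac{105821}{22864} - \frac{13781}{311} = - \frac{282178453}{7110704}$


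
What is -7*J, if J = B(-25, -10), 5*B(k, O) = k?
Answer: 35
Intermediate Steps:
B(k, O) = k/5
J = -5 (J = (⅕)*(-25) = -5)
-7*J = -7*(-5) = 35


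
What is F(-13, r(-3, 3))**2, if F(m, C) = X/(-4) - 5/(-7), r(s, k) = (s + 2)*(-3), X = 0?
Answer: 25/49 ≈ 0.51020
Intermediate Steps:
r(s, k) = -6 - 3*s (r(s, k) = (2 + s)*(-3) = -6 - 3*s)
F(m, C) = 5/7 (F(m, C) = 0/(-4) - 5/(-7) = 0*(-1/4) - 5*(-1/7) = 0 + 5/7 = 5/7)
F(-13, r(-3, 3))**2 = (5/7)**2 = 25/49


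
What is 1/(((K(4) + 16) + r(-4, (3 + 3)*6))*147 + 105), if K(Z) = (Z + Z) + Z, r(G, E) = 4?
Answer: 1/4809 ≈ 0.00020794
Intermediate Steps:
K(Z) = 3*Z (K(Z) = 2*Z + Z = 3*Z)
1/(((K(4) + 16) + r(-4, (3 + 3)*6))*147 + 105) = 1/(((3*4 + 16) + 4)*147 + 105) = 1/(((12 + 16) + 4)*147 + 105) = 1/((28 + 4)*147 + 105) = 1/(32*147 + 105) = 1/(4704 + 105) = 1/4809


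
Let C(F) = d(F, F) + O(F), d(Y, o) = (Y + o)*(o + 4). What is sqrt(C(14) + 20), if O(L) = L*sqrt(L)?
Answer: sqrt(524 + 14*sqrt(14)) ≈ 24.008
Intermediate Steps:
d(Y, o) = (4 + o)*(Y + o) (d(Y, o) = (Y + o)*(4 + o) = (4 + o)*(Y + o))
O(L) = L**(3/2)
C(F) = F**(3/2) + 2*F**2 + 8*F (C(F) = (F**2 + 4*F + 4*F + F*F) + F**(3/2) = (F**2 + 4*F + 4*F + F**2) + F**(3/2) = (2*F**2 + 8*F) + F**(3/2) = F**(3/2) + 2*F**2 + 8*F)
sqrt(C(14) + 20) = sqrt((14**(3/2) + 2*14**2 + 8*14) + 20) = sqrt((14*sqrt(14) + 2*196 + 112) + 20) = sqrt((14*sqrt(14) + 392 + 112) + 20) = sqrt((504 + 14*sqrt(14)) + 20) = sqrt(524 + 14*sqrt(14))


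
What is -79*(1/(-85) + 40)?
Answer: -268521/85 ≈ -3159.1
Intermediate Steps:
-79*(1/(-85) + 40) = -79*(-1/85 + 40) = -79*3399/85 = -268521/85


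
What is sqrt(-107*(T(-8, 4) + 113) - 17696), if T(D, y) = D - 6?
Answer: I*sqrt(28289) ≈ 168.19*I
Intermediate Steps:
T(D, y) = -6 + D
sqrt(-107*(T(-8, 4) + 113) - 17696) = sqrt(-107*((-6 - 8) + 113) - 17696) = sqrt(-107*(-14 + 113) - 17696) = sqrt(-107*99 - 17696) = sqrt(-10593 - 17696) = sqrt(-28289) = I*sqrt(28289)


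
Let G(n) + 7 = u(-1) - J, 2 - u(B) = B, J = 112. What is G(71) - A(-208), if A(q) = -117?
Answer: 1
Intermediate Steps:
u(B) = 2 - B
G(n) = -116 (G(n) = -7 + ((2 - 1*(-1)) - 1*112) = -7 + ((2 + 1) - 112) = -7 + (3 - 112) = -7 - 109 = -116)
G(71) - A(-208) = -116 - 1*(-117) = -116 + 117 = 1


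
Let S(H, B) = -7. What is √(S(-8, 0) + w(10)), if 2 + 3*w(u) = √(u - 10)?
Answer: I*√69/3 ≈ 2.7689*I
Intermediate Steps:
w(u) = -⅔ + √(-10 + u)/3 (w(u) = -⅔ + √(u - 10)/3 = -⅔ + √(-10 + u)/3)
√(S(-8, 0) + w(10)) = √(-7 + (-⅔ + √(-10 + 10)/3)) = √(-7 + (-⅔ + √0/3)) = √(-7 + (-⅔ + (⅓)*0)) = √(-7 + (-⅔ + 0)) = √(-7 - ⅔) = √(-23/3) = I*√69/3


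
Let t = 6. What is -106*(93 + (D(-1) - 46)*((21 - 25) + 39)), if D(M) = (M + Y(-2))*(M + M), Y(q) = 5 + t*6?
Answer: 457602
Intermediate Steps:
Y(q) = 41 (Y(q) = 5 + 6*6 = 5 + 36 = 41)
D(M) = 2*M*(41 + M) (D(M) = (M + 41)*(M + M) = (41 + M)*(2*M) = 2*M*(41 + M))
-106*(93 + (D(-1) - 46)*((21 - 25) + 39)) = -106*(93 + (2*(-1)*(41 - 1) - 46)*((21 - 25) + 39)) = -106*(93 + (2*(-1)*40 - 46)*(-4 + 39)) = -106*(93 + (-80 - 46)*35) = -106*(93 - 126*35) = -106*(93 - 4410) = -106*(-4317) = 457602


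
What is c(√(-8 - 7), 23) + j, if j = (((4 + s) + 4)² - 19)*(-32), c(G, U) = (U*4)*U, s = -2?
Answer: 1572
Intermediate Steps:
c(G, U) = 4*U² (c(G, U) = (4*U)*U = 4*U²)
j = -544 (j = (((4 - 2) + 4)² - 19)*(-32) = ((2 + 4)² - 19)*(-32) = (6² - 19)*(-32) = (36 - 19)*(-32) = 17*(-32) = -544)
c(√(-8 - 7), 23) + j = 4*23² - 544 = 4*529 - 544 = 2116 - 544 = 1572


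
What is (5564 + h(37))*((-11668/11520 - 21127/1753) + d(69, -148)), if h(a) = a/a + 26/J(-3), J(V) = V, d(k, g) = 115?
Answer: 8578439796791/15145920 ≈ 5.6639e+5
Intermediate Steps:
h(a) = -23/3 (h(a) = a/a + 26/(-3) = 1 + 26*(-⅓) = 1 - 26/3 = -23/3)
(5564 + h(37))*((-11668/11520 - 21127/1753) + d(69, -148)) = (5564 - 23/3)*((-11668/11520 - 21127/1753) + 115) = 16669*((-11668*1/11520 - 21127*1/1753) + 115)/3 = 16669*((-2917/2880 - 21127/1753) + 115)/3 = 16669*(-65959261/5048640 + 115)/3 = (16669/3)*(514634339/5048640) = 8578439796791/15145920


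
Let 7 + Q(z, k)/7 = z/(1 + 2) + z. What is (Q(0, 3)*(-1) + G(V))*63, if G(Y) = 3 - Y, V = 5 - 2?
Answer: 3087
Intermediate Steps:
V = 3
Q(z, k) = -49 + 28*z/3 (Q(z, k) = -49 + 7*(z/(1 + 2) + z) = -49 + 7*(z/3 + z) = -49 + 7*(4*z/3) = -49 + 28*z/3)
(Q(0, 3)*(-1) + G(V))*63 = ((-49 + (28/3)*0)*(-1) + (3 - 1*3))*63 = ((-49 + 0)*(-1) + (3 - 3))*63 = (-49*(-1) + 0)*63 = (49 + 0)*63 = 49*63 = 3087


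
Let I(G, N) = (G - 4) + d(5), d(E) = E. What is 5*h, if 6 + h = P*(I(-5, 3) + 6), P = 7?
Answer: 40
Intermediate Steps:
I(G, N) = 1 + G (I(G, N) = (G - 4) + 5 = (-4 + G) + 5 = 1 + G)
h = 8 (h = -6 + 7*((1 - 5) + 6) = -6 + 7*(-4 + 6) = -6 + 7*2 = -6 + 14 = 8)
5*h = 5*8 = 40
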